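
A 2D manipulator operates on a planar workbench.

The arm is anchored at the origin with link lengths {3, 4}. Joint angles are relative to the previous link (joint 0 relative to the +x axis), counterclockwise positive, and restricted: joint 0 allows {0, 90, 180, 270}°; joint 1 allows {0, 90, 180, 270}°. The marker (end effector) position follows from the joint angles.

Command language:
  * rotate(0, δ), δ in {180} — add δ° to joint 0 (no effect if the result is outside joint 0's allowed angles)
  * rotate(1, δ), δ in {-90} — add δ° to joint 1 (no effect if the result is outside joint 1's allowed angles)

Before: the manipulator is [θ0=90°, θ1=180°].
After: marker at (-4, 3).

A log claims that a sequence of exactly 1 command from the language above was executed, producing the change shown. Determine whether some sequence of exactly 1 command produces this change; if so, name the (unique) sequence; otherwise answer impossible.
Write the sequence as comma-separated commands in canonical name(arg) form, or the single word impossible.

rotate(1, -90)

start: [θ0=90°, θ1=180°]
[1] after rotate(1, -90): [θ0=90°, θ1=90°]
uniquely the one of 2 1-step routes that fits.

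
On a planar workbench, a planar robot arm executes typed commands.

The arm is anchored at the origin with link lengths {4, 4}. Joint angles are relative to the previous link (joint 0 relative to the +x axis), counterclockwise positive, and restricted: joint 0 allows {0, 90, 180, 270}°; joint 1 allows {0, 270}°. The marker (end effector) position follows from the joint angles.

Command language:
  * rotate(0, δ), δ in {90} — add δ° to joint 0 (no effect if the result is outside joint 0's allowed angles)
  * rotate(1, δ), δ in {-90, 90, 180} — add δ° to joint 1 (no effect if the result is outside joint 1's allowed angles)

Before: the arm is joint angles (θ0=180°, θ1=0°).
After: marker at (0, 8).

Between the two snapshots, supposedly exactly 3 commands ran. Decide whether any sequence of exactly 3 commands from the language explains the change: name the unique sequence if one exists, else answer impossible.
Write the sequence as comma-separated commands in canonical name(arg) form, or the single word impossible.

rotate(0, 90), rotate(0, 90), rotate(0, 90)

t0: joint angles (θ0=180°, θ1=0°)
1. rotate(0, 90) → joint angles (θ0=270°, θ1=0°)
2. rotate(0, 90) → joint angles (θ0=0°, θ1=0°)
3. rotate(0, 90) → joint angles (θ0=90°, θ1=0°)
all 64 alternatives checked — unique.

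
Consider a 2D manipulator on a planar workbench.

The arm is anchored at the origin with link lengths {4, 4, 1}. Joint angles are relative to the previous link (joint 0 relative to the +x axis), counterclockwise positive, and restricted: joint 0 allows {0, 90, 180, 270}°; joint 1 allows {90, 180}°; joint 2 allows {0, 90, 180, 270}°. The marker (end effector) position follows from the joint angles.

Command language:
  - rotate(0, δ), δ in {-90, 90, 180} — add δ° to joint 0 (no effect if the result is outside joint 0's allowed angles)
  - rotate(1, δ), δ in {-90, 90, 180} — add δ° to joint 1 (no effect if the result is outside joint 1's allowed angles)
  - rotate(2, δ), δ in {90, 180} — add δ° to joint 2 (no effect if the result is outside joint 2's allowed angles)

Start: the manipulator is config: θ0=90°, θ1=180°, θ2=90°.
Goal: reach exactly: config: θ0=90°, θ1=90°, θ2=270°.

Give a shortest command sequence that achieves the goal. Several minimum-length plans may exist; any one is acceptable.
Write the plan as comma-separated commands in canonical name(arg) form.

rotate(2, 180), rotate(1, -90)

begin: config: θ0=90°, θ1=180°, θ2=90°
[1] after rotate(2, 180): config: θ0=90°, θ1=180°, θ2=270°
[2] after rotate(1, -90): config: θ0=90°, θ1=90°, θ2=270°
nothing shorter than 2 reaches the goal.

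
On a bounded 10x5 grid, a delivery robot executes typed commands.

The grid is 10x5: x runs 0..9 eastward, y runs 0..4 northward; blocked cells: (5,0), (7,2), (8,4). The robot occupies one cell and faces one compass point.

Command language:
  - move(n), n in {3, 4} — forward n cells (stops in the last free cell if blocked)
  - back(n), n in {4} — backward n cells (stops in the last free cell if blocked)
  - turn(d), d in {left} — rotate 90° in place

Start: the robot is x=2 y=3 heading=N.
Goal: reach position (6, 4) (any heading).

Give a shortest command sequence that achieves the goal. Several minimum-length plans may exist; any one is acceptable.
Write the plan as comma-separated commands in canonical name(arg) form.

start: x=2 y=3 heading=N
1. move(4) → x=2 y=4 heading=N
2. turn(left) → x=2 y=4 heading=W
3. back(4) → x=6 y=4 heading=W
no 2-step plan works, so 3 is optimal.

move(4), turn(left), back(4)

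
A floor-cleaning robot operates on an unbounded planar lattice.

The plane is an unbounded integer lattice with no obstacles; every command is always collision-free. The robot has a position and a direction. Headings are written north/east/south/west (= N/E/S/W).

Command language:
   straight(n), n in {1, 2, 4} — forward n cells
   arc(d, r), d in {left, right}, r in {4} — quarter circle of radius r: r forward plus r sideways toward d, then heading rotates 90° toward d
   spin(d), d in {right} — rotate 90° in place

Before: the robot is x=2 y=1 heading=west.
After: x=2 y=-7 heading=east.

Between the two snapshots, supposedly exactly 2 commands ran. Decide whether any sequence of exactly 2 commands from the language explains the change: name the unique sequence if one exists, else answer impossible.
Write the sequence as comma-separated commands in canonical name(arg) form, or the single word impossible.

arc(left, 4), arc(left, 4)

key: cell and facing (now E) both changed — the 2 commands mix motion and turning
t0: x=2 y=1 heading=west
1. arc(left, 4) → x=-2 y=-3 heading=south
2. arc(left, 4) → x=2 y=-7 heading=east
uniquely the one of 36 2-step routes that fits.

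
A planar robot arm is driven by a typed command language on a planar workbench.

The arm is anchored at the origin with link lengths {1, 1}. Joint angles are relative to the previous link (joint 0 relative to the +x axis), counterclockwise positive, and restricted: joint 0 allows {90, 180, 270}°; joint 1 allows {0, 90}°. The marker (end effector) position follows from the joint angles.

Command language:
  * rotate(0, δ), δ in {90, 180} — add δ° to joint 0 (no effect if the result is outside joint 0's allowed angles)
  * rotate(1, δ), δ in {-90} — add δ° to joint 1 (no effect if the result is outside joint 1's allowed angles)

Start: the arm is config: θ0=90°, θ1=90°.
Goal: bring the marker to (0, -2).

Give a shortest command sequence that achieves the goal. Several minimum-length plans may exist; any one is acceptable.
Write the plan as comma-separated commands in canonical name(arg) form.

rotate(0, 180), rotate(1, -90)

from: config: θ0=90°, θ1=90°
t=1 rotate(0, 180) ⇒ config: θ0=270°, θ1=90°
t=2 rotate(1, -90) ⇒ config: θ0=270°, θ1=0°
shorter routes all fall short; 2 is best.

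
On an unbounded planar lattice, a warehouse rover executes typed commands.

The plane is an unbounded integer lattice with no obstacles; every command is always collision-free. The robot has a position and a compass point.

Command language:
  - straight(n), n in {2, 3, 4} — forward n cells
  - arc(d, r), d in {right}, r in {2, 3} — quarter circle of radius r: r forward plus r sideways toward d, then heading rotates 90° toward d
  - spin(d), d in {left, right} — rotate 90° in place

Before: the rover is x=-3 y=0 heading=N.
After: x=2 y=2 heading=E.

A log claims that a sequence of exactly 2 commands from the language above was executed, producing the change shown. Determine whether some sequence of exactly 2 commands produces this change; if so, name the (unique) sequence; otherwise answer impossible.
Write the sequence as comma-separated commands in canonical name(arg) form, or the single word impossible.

arc(right, 2), straight(3)

key: running straight(3) before arc(right, 2) would end elsewhere — order is forced
from: x=-3 y=0 heading=N
1. arc(right, 2) → x=-1 y=2 heading=E
2. straight(3) → x=2 y=2 heading=E
uniquely the one of 49 2-step routes that fits.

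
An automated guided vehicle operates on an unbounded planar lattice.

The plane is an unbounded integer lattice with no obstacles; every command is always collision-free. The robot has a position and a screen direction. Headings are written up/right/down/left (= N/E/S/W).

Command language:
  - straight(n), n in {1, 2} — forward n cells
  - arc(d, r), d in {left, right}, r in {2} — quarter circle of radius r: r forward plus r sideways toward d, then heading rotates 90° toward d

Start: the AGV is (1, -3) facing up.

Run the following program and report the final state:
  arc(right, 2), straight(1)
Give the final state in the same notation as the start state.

(4, -1) facing right

t0: (1, -3) facing up
[1] after arc(right, 2): (3, -1) facing right
[2] after straight(1): (4, -1) facing right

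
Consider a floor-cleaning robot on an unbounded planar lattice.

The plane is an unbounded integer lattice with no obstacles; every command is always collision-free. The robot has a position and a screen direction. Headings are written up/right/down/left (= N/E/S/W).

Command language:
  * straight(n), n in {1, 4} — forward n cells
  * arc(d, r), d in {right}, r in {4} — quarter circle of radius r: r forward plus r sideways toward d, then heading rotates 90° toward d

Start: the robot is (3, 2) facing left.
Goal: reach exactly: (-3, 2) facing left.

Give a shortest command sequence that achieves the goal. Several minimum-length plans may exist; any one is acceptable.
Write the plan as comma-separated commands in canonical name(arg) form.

straight(1), straight(1), straight(4)

begin: (3, 2) facing left
1. straight(1) → (2, 2) facing left
2. straight(1) → (1, 2) facing left
3. straight(4) → (-3, 2) facing left
minimal: 3 command(s), checked below 3.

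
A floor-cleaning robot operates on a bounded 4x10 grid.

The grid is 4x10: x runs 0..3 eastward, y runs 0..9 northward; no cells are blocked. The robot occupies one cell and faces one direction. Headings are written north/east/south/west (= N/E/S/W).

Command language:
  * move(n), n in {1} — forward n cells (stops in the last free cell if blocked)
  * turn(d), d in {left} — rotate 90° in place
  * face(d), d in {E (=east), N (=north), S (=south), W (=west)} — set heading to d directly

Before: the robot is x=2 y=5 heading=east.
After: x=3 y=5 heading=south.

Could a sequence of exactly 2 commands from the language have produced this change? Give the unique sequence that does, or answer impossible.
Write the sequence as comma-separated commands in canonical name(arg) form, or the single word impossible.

key: position moved to (3,5) AND the heading swung to S — translation plus rotation needed
t0: x=2 y=5 heading=east
[1] after move(1): x=3 y=5 heading=east
[2] after face(S): x=3 y=5 heading=south
no other 2-command option fits: unique.

move(1), face(S)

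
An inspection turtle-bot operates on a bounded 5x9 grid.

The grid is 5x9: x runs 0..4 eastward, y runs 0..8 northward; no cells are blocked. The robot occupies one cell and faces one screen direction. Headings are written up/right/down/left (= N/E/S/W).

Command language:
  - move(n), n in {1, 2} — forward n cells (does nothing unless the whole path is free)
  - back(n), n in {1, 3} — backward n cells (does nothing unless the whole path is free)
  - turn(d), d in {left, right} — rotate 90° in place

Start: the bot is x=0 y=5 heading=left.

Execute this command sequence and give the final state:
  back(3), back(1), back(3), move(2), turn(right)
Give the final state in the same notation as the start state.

x=2 y=5 heading=up

t0: x=0 y=5 heading=left
1. back(3) → x=3 y=5 heading=left
2. back(1) → x=4 y=5 heading=left
3. back(3) → x=4 y=5 heading=left
4. move(2) → x=2 y=5 heading=left
5. turn(right) → x=2 y=5 heading=up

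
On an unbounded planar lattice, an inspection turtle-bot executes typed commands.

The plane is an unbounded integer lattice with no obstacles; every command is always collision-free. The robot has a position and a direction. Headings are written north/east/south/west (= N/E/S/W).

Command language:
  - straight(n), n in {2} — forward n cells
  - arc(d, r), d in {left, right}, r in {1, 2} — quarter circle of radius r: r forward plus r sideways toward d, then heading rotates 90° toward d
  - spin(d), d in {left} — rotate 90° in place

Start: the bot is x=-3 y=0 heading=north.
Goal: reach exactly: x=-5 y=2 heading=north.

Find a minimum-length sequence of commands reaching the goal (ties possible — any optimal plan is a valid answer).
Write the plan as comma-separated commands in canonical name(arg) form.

spin(left), arc(right, 2)

begin: x=-3 y=0 heading=north
1. spin(left) → x=-3 y=0 heading=west
2. arc(right, 2) → x=-5 y=2 heading=north
nothing shorter than 2 reaches the goal.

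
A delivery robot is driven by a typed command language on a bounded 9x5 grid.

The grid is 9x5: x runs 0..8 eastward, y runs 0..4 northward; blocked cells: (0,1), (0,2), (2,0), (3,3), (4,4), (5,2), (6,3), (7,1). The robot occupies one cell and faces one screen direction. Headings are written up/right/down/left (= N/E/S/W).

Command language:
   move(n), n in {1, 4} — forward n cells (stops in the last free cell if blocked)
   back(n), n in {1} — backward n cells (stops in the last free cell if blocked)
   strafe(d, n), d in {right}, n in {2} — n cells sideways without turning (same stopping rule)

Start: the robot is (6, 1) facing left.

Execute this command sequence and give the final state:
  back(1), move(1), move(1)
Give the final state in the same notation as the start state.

begin: (6, 1) facing left
1. back(1) → (6, 1) facing left
2. move(1) → (5, 1) facing left
3. move(1) → (4, 1) facing left

(4, 1) facing left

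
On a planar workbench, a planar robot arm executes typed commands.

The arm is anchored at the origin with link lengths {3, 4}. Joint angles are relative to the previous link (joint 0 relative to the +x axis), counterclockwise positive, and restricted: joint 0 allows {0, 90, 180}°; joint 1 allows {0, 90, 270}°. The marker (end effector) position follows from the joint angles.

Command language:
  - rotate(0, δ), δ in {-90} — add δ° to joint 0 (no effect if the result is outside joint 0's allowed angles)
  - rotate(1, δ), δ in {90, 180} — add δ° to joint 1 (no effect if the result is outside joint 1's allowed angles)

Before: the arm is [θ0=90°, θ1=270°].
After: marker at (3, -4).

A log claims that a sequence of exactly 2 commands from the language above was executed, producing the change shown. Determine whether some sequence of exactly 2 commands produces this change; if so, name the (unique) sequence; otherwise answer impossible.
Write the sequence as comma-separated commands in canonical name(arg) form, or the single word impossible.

rotate(0, -90), rotate(0, -90)

t0: [θ0=90°, θ1=270°]
1. rotate(0, -90) → [θ0=0°, θ1=270°]
2. rotate(0, -90) → [θ0=0°, θ1=270°]
no rival 2-sequence matches.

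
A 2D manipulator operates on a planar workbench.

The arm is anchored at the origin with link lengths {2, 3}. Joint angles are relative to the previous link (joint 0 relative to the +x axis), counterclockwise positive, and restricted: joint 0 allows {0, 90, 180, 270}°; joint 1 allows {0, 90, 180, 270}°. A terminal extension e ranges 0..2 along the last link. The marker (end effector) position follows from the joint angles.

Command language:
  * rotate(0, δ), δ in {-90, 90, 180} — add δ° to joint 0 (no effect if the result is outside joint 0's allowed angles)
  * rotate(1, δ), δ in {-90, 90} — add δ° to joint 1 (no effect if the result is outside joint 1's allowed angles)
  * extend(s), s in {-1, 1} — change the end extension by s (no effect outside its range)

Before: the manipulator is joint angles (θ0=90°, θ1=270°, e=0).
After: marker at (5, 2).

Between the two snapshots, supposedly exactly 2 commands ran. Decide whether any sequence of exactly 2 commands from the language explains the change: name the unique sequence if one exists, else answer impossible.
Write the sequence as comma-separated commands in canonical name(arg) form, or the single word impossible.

extend(1), extend(1)

t0: joint angles (θ0=90°, θ1=270°, e=0)
step 1 (extend(1)): joint angles (θ0=90°, θ1=270°, e=1)
step 2 (extend(1)): joint angles (θ0=90°, θ1=270°, e=2)
all 49 alternatives checked — unique.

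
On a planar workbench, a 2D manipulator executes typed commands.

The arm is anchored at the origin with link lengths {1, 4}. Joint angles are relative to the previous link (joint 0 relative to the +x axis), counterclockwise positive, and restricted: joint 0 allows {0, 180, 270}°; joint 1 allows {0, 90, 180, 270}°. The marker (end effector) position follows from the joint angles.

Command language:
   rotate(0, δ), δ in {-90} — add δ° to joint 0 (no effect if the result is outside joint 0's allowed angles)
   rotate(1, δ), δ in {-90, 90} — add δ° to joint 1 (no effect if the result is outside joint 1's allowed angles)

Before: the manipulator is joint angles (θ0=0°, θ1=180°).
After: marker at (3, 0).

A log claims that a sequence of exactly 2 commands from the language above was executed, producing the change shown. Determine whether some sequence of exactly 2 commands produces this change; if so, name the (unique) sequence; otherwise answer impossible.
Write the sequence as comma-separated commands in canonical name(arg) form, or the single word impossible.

start: joint angles (θ0=0°, θ1=180°)
[1] after rotate(0, -90): joint angles (θ0=270°, θ1=180°)
[2] after rotate(0, -90): joint angles (θ0=180°, θ1=180°)
uniquely the one of 9 2-step routes that fits.

rotate(0, -90), rotate(0, -90)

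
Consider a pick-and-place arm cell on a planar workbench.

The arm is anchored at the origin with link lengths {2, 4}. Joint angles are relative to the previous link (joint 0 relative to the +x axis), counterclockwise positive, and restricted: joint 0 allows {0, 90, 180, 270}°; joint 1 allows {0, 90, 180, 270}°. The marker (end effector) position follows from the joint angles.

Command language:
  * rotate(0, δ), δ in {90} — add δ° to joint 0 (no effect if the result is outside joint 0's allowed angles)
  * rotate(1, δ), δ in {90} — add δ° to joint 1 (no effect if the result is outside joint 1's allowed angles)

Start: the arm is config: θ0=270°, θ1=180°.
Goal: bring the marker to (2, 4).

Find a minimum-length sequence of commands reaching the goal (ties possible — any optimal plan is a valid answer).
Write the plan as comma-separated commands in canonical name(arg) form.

from: config: θ0=270°, θ1=180°
step 1 (rotate(1, 90)): config: θ0=270°, θ1=270°
step 2 (rotate(1, 90)): config: θ0=270°, θ1=0°
step 3 (rotate(1, 90)): config: θ0=270°, θ1=90°
step 4 (rotate(0, 90)): config: θ0=0°, θ1=90°
minimal: 4 command(s), checked below 4.

rotate(1, 90), rotate(1, 90), rotate(1, 90), rotate(0, 90)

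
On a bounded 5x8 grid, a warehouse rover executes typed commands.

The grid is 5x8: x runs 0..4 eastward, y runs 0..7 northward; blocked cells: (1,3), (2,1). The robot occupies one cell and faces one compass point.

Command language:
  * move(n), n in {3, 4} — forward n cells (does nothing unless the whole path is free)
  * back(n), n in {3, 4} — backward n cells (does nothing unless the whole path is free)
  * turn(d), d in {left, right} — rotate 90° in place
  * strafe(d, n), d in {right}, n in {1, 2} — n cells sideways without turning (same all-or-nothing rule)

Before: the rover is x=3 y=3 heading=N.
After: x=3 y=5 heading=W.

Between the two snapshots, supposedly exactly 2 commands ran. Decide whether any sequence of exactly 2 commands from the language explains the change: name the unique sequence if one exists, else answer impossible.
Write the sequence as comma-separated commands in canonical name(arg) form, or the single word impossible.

turn(left), strafe(right, 2)

key: cell and facing (now W) both changed — the 2 commands mix motion and turning
t0: x=3 y=3 heading=N
1. turn(left) → x=3 y=3 heading=W
2. strafe(right, 2) → x=3 y=5 heading=W
no other 2-command option fits: unique.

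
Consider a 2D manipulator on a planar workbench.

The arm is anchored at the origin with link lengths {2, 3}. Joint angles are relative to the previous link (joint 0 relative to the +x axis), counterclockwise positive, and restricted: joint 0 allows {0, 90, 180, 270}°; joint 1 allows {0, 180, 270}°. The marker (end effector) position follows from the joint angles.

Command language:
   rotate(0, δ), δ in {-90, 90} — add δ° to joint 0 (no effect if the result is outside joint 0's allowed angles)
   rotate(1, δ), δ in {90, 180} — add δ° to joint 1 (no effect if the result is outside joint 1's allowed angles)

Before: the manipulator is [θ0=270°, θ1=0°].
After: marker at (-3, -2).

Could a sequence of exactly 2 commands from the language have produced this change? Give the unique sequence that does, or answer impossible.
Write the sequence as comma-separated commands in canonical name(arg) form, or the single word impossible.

key: order matters: swapping rotate(1, 180) and rotate(1, 90) lands elsewhere
from: [θ0=270°, θ1=0°]
1. rotate(1, 180) → [θ0=270°, θ1=180°]
2. rotate(1, 90) → [θ0=270°, θ1=270°]
uniquely the one of 16 2-step routes that fits.

rotate(1, 180), rotate(1, 90)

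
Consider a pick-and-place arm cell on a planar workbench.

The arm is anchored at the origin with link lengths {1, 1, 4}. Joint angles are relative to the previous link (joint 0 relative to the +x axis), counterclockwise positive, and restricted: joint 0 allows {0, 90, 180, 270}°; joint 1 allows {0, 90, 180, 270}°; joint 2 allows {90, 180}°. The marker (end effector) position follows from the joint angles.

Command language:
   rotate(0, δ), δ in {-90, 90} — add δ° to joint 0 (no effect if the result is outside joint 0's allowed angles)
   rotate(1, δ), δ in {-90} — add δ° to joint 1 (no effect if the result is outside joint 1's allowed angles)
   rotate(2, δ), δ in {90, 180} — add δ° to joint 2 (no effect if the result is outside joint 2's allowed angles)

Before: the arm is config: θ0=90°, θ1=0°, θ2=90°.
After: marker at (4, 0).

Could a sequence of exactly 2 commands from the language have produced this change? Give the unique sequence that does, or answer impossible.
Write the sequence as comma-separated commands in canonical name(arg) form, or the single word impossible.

rotate(1, -90), rotate(1, -90)

t0: config: θ0=90°, θ1=0°, θ2=90°
t=1 rotate(1, -90) ⇒ config: θ0=90°, θ1=270°, θ2=90°
t=2 rotate(1, -90) ⇒ config: θ0=90°, θ1=180°, θ2=90°
uniquely the one of 25 2-step routes that fits.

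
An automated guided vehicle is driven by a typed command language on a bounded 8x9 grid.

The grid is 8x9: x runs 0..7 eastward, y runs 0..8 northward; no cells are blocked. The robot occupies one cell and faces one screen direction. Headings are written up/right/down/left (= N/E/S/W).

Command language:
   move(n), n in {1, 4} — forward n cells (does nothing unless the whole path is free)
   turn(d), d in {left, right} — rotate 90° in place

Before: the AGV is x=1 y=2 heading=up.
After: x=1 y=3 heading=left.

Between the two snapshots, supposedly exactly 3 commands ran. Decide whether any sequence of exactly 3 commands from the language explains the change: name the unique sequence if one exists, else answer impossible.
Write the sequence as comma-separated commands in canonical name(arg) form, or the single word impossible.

move(1), turn(left), move(4)

key: cell and facing (now W) both changed — the 3 commands mix motion and turning
from: x=1 y=2 heading=up
[1] after move(1): x=1 y=3 heading=up
[2] after turn(left): x=1 y=3 heading=left
[3] after move(4): x=1 y=3 heading=left
no rival 3-sequence matches.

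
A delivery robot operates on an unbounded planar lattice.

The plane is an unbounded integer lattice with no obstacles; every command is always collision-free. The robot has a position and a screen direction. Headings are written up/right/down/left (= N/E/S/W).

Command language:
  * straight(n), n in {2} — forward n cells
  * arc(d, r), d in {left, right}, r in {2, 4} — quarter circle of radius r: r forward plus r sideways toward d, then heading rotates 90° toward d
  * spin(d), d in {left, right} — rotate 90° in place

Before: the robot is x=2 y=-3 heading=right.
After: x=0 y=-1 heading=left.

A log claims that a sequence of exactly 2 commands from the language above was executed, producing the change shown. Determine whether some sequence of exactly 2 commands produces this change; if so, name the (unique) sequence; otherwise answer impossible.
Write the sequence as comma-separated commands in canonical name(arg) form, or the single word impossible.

spin(left), arc(left, 2)

key: order matters: swapping spin(left) and arc(left, 2) lands elsewhere
from: x=2 y=-3 heading=right
t=1 spin(left) ⇒ x=2 y=-3 heading=up
t=2 arc(left, 2) ⇒ x=0 y=-1 heading=left
no other 2-command option fits: unique.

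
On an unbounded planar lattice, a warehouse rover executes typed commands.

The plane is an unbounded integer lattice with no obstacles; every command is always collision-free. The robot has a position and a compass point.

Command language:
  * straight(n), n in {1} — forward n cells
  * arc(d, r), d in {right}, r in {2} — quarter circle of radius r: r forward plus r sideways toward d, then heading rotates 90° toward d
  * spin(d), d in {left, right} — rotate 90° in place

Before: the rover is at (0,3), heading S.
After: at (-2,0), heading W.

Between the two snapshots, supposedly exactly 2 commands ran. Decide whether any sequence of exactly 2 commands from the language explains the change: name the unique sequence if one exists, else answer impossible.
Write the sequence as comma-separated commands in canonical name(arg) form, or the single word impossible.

straight(1), arc(right, 2)

key: order matters: swapping straight(1) and arc(right, 2) lands elsewhere
start: at (0,3), heading S
1. straight(1) → at (0,2), heading S
2. arc(right, 2) → at (-2,0), heading W
all 16 alternatives checked — unique.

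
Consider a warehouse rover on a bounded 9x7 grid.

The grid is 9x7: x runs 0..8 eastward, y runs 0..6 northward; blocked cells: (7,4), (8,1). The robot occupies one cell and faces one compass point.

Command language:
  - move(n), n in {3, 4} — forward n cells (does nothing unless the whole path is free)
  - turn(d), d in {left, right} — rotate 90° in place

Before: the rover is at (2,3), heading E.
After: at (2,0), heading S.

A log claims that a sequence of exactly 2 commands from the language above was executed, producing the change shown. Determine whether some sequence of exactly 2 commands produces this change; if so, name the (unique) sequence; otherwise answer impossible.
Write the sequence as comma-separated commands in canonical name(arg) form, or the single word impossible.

key: order matters: swapping turn(right) and move(3) lands elsewhere
t0: at (2,3), heading E
t=1 turn(right) ⇒ at (2,3), heading S
t=2 move(3) ⇒ at (2,0), heading S
no rival 2-sequence matches.

turn(right), move(3)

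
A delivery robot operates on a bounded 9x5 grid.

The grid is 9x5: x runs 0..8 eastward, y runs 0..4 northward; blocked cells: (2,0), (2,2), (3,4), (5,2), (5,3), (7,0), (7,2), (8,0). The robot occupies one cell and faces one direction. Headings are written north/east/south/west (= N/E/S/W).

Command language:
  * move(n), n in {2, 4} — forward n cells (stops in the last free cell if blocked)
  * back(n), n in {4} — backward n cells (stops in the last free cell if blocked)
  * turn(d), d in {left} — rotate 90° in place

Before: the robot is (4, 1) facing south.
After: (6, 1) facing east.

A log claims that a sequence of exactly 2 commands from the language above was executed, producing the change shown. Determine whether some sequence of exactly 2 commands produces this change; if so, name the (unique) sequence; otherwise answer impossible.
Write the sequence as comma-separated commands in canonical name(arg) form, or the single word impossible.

turn(left), move(2)

key: running move(2) before turn(left) would end elsewhere — order is forced
initial: (4, 1) facing south
1. turn(left) → (4, 1) facing east
2. move(2) → (6, 1) facing east
uniquely the one of 16 2-step routes that fits.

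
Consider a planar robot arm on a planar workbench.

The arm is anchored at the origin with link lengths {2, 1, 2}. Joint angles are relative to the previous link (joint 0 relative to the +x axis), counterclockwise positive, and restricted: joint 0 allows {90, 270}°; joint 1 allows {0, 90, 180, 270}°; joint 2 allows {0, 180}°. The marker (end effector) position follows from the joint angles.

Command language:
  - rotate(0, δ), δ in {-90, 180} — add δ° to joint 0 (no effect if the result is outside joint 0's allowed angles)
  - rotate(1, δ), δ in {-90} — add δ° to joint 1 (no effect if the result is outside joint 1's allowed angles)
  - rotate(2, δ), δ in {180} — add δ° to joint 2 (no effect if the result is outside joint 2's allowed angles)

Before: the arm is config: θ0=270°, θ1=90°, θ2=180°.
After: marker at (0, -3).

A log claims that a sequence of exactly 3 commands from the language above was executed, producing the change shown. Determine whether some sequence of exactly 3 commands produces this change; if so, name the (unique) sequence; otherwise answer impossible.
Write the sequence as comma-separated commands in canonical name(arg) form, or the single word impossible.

rotate(1, -90), rotate(1, -90), rotate(1, -90)

initial: config: θ0=270°, θ1=90°, θ2=180°
1. rotate(1, -90) → config: θ0=270°, θ1=0°, θ2=180°
2. rotate(1, -90) → config: θ0=270°, θ1=270°, θ2=180°
3. rotate(1, -90) → config: θ0=270°, θ1=180°, θ2=180°
uniquely the one of 64 3-step routes that fits.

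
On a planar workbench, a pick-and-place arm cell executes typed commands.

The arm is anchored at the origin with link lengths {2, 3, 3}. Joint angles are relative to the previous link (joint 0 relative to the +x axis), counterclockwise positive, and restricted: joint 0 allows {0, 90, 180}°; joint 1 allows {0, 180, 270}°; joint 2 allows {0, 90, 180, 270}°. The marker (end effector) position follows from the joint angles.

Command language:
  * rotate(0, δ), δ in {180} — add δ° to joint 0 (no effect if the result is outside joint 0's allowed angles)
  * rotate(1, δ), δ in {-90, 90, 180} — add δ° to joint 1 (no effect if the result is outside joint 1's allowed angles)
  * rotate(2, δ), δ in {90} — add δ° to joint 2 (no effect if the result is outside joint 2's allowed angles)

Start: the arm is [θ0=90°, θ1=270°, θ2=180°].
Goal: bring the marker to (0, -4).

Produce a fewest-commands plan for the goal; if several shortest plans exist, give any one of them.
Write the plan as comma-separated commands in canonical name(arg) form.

t0: [θ0=90°, θ1=270°, θ2=180°]
t=1 rotate(1, -90) ⇒ [θ0=90°, θ1=180°, θ2=180°]
t=2 rotate(2, 90) ⇒ [θ0=90°, θ1=180°, θ2=270°]
t=3 rotate(2, 90) ⇒ [θ0=90°, θ1=180°, θ2=0°]
nothing shorter than 3 reaches the goal.

rotate(1, -90), rotate(2, 90), rotate(2, 90)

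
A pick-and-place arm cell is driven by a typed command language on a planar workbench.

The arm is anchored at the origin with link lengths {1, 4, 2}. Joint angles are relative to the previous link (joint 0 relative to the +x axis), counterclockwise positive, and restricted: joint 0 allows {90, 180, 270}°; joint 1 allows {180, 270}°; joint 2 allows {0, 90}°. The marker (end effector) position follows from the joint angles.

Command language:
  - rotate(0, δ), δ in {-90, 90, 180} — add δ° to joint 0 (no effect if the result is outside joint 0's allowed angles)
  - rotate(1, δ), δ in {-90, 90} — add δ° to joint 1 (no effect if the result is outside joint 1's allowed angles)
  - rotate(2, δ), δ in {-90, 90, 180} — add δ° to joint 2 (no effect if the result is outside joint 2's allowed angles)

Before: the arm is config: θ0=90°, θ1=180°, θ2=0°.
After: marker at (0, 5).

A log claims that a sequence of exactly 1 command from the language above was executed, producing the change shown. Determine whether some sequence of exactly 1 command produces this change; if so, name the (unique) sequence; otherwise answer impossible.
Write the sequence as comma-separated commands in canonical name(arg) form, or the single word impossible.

from: config: θ0=90°, θ1=180°, θ2=0°
1. rotate(0, 180) → config: θ0=270°, θ1=180°, θ2=0°
uniquely the one of 8 1-step routes that fits.

rotate(0, 180)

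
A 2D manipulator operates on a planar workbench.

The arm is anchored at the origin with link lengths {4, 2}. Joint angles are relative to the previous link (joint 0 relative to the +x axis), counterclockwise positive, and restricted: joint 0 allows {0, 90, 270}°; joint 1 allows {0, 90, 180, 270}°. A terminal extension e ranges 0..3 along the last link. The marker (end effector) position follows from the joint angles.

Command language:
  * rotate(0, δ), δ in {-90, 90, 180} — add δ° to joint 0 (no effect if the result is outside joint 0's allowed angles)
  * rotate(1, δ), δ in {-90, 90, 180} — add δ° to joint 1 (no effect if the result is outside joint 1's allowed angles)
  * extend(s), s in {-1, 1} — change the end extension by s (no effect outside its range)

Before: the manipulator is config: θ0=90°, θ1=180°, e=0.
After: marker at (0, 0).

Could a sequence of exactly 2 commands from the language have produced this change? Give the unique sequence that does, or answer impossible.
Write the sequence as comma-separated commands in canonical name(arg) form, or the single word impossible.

extend(1), extend(1)

t0: config: θ0=90°, θ1=180°, e=0
1. extend(1) → config: θ0=90°, θ1=180°, e=1
2. extend(1) → config: θ0=90°, θ1=180°, e=2
no rival 2-sequence matches.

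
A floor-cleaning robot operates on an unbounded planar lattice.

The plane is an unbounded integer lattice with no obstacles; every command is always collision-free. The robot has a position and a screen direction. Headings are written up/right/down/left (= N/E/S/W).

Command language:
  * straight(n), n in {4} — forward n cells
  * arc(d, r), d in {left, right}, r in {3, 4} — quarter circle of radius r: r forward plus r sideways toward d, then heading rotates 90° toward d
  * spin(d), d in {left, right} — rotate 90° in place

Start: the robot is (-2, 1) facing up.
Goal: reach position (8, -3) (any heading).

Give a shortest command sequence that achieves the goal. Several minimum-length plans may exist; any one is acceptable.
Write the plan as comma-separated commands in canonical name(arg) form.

start: (-2, 1) facing up
[1] after arc(right, 3): (1, 4) facing right
[2] after arc(right, 4): (5, 0) facing down
[3] after arc(left, 3): (8, -3) facing right
nothing shorter than 3 reaches the goal.

arc(right, 3), arc(right, 4), arc(left, 3)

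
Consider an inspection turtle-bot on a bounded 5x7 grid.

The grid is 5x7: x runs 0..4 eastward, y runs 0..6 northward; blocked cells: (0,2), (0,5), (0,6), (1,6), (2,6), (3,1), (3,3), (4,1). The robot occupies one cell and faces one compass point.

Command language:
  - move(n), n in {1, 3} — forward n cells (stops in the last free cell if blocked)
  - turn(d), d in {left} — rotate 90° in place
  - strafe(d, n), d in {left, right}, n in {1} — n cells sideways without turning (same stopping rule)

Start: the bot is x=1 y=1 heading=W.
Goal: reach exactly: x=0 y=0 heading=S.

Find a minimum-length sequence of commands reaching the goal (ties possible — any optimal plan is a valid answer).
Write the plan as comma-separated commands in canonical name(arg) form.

move(1), strafe(left, 1), turn(left)

initial: x=1 y=1 heading=W
[1] after move(1): x=0 y=1 heading=W
[2] after strafe(left, 1): x=0 y=0 heading=W
[3] after turn(left): x=0 y=0 heading=S
no 2-step plan works, so 3 is optimal.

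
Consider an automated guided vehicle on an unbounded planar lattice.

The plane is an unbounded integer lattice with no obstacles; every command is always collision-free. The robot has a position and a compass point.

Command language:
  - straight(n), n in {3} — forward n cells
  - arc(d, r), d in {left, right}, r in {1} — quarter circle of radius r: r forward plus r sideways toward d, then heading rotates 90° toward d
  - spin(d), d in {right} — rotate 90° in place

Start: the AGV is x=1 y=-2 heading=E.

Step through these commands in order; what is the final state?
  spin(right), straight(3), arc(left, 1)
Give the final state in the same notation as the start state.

start: x=1 y=-2 heading=E
1. spin(right) → x=1 y=-2 heading=S
2. straight(3) → x=1 y=-5 heading=S
3. arc(left, 1) → x=2 y=-6 heading=E

x=2 y=-6 heading=E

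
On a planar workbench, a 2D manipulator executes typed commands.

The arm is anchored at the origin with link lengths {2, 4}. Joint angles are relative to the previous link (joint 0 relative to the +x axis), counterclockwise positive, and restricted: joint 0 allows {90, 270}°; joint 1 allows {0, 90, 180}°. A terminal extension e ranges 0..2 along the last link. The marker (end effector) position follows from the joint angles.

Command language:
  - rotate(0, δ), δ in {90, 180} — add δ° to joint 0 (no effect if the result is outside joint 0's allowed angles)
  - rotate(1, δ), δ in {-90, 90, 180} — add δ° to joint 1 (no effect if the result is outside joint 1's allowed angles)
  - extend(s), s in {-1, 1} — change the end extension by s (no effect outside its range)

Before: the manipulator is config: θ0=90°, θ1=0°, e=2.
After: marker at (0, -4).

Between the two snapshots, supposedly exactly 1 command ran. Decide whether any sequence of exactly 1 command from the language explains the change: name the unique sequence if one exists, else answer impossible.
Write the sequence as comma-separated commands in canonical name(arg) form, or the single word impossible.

rotate(1, 180)

begin: config: θ0=90°, θ1=0°, e=2
[1] after rotate(1, 180): config: θ0=90°, θ1=180°, e=2
no other 1-command option fits: unique.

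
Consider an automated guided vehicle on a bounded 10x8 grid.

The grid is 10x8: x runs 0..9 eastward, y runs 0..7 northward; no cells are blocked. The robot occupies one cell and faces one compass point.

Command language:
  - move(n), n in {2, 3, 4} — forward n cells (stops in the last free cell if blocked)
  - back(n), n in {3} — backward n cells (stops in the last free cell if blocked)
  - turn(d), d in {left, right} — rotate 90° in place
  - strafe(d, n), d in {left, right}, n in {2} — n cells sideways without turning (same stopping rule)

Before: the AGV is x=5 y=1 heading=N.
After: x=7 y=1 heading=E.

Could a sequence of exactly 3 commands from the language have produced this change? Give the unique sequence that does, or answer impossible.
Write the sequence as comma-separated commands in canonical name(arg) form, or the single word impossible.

key: position moved to (7,1) AND the heading swung to E — translation plus rotation needed
t0: x=5 y=1 heading=N
step 1 (strafe(left, 2)): x=3 y=1 heading=N
step 2 (turn(right)): x=3 y=1 heading=E
step 3 (move(4)): x=7 y=1 heading=E
uniquely the one of 512 3-step routes that fits.

strafe(left, 2), turn(right), move(4)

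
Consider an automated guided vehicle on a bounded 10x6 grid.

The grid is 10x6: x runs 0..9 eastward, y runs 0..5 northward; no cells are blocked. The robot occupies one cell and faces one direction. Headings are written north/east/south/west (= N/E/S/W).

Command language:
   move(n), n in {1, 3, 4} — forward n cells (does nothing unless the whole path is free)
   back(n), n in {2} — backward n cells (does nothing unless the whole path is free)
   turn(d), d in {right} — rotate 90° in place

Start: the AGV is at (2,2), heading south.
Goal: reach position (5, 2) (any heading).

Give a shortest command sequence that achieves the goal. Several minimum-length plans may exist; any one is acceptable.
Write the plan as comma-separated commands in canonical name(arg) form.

turn(right), back(2), back(2), move(1)

from: at (2,2), heading south
[1] after turn(right): at (2,2), heading west
[2] after back(2): at (4,2), heading west
[3] after back(2): at (6,2), heading west
[4] after move(1): at (5,2), heading west
no 3-step plan works, so 4 is optimal.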